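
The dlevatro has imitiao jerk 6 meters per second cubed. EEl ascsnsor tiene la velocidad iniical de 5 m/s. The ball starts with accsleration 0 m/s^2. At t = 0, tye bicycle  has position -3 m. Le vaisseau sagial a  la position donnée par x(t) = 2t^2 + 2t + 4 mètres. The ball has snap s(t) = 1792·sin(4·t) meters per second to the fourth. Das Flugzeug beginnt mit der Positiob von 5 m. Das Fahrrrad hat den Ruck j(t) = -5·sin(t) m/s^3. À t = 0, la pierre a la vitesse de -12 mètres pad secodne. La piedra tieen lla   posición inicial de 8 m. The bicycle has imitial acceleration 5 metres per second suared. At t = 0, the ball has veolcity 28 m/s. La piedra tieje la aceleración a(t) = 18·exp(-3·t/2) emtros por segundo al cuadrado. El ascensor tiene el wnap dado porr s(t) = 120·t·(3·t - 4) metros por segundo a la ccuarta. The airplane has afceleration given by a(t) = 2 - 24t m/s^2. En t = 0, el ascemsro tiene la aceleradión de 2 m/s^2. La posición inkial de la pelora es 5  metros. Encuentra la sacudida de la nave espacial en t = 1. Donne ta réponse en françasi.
Nous devons dériver notre équation de la position x(t) = 2·t^2 + 2·t + 4 3 fois. La dérivée de la position donne la vitesse: v(t) = 4·t + 2. En dérivant la vitesse, nous obtenons l'accélération: a(t) = 4. En prenant d/dt de a(t), nous trouvons j(t) = 0. Nous avons le jerk j(t) = 0. En substituant t = 1: j(1) = 0.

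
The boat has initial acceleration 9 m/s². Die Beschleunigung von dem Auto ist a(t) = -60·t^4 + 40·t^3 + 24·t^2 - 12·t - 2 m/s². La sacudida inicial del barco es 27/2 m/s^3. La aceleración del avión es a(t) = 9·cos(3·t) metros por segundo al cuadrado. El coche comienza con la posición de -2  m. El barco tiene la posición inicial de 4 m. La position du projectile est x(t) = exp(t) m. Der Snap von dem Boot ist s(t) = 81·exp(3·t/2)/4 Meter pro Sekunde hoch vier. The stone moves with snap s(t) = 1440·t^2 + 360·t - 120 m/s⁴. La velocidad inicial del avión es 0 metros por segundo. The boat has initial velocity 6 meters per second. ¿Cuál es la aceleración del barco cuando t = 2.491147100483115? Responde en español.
Para resolver esto, necesitamos tomar 2 antiderivadas de nuestra ecuación del snap s(t) = 81·exp(3·t/2)/4. La integral del snap, con j(0) = 27/2, da la sacudida: j(t) = 27·exp(3·t/2)/2. La antiderivada de la sacudida es la aceleración. Usando a(0) = 9, obtenemos a(t) = 9·exp(3·t/2). Tenemos la aceleración a(t) = 9·exp(3·t/2). Sustituyendo t = 2.491147100483115: a(2.491147100483115) = 377.641460410939.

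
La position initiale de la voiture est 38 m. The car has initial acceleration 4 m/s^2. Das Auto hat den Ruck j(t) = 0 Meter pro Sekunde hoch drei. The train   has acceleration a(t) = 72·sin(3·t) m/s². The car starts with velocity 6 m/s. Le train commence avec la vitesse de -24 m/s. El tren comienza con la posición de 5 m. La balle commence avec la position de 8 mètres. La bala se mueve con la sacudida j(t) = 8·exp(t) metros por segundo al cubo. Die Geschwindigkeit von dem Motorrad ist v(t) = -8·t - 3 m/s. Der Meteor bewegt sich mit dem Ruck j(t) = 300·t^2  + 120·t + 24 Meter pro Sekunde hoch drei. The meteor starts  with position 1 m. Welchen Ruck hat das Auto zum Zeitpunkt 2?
Wir haben den Ruck j(t) = 0. Durch Einsetzen von t = 2: j(2) = 0.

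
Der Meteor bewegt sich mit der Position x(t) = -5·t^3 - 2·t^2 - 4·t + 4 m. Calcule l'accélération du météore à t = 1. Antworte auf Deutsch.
Um dies zu lösen, müssen wir 2 Ableitungen unserer Gleichung für die Position x(t) = -5·t^3 - 2·t^2 - 4·t + 4 nehmen. Durch Ableiten von der Position erhalten wir die Geschwindigkeit: v(t) = -15·t^2 - 4·t - 4. Durch Ableiten von der Geschwindigkeit erhalten wir die Beschleunigung: a(t) = -30·t - 4. Mit a(t) = -30·t - 4 und Einsetzen von t = 1, finden wir a = -34.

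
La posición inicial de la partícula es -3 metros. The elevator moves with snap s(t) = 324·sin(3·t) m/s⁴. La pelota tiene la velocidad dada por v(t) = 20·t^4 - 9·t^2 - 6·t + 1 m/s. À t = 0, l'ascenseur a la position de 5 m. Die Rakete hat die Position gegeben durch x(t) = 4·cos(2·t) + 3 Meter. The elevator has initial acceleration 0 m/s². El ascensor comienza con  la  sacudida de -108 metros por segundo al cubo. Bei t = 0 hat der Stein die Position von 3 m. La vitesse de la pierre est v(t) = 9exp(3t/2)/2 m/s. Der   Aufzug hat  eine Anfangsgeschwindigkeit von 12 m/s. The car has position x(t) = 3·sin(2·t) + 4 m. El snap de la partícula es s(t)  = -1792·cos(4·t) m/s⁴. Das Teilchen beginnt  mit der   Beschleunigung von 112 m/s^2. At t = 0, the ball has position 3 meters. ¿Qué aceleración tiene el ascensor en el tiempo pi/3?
Necesitamos integrar nuestra ecuación del snap s(t) = 324·sin(3·t) 2 veces. Tomando ∫s(t)dt y aplicando j(0) = -108, encontramos j(t) = -108·cos(3·t). La integral de la sacudida, con a(0) = 0, da la aceleración: a(t) = -36·sin(3·t). De la ecuación de la aceleración a(t) = -36·sin(3·t), sustituimos t = pi/3 para obtener a = 0.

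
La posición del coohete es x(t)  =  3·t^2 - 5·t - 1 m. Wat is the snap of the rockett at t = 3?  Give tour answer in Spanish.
Para resolver esto, necesitamos tomar 4 derivadas de nuestra ecuación de la posición x(t) = 3·t^2 - 5·t - 1. Derivando la posición, obtenemos la velocidad: v(t) = 6·t - 5. Tomando d/dt de v(t), encontramos a(t) = 6. Tomando d/dt de a(t), encontramos j(t) = 0. Derivando la sacudida, obtenemos el snap: s(t) = 0. De la ecuación del snap s(t) = 0, sustituimos t = 3 para obtener s = 0.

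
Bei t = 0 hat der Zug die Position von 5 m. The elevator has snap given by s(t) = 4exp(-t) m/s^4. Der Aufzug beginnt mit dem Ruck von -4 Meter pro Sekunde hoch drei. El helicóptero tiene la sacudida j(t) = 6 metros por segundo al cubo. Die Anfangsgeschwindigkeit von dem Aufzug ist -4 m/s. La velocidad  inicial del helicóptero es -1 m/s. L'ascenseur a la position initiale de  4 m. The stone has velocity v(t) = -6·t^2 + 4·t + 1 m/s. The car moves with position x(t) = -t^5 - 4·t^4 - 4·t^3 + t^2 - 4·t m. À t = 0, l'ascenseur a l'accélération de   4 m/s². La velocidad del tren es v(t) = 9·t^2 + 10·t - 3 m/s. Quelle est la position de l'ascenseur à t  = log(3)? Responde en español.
Partiendo del snap s(t) = 4·exp(-t), tomamos 4 antiderivadas. Integrando el snap y usando la condición inicial j(0) = -4, obtenemos j(t) = -4·exp(-t). La integral de la sacudida, con a(0) = 4, da la aceleración: a(t) = 4·exp(-t). Integrando la aceleración y usando la condición inicial v(0) = -4, obtenemos v(t) = -4·exp(-t). La antiderivada de la velocidad es la posición. Usando x(0) = 4, obtenemos x(t) = 4·exp(-t). De la ecuación de la posición x(t) = 4·exp(-t), sustituimos t = log(3) para obtener x = 4/3.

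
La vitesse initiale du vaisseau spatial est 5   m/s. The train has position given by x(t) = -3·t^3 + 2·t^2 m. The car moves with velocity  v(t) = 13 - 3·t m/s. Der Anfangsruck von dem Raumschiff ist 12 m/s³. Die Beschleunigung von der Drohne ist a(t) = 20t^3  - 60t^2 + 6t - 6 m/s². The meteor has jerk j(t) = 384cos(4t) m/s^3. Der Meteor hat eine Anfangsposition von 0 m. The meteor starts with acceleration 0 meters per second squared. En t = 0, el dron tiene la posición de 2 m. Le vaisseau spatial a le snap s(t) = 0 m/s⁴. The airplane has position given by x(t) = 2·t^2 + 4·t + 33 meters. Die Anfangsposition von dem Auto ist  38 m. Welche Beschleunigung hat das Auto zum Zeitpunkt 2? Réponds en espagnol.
Debemos derivar nuestra ecuación de la velocidad v(t) = 13 - 3·t 1 vez. Tomando d/dt de v(t), encontramos a(t) = -3. Usando a(t) = -3 y sustituyendo t = 2, encontramos a = -3.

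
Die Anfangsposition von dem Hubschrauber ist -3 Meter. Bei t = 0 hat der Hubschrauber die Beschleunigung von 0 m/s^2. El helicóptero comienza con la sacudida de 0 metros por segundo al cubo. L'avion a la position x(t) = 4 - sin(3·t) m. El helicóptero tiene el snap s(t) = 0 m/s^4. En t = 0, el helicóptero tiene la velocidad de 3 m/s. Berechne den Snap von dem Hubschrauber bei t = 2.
Mit s(t) = 0 und Einsetzen von t = 2, finden wir s = 0.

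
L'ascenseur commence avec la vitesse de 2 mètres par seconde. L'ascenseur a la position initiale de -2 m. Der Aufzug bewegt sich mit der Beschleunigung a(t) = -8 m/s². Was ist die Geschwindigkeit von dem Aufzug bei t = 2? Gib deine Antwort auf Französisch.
Pour résoudre ceci, nous devons prendre 1 primitive de notre équation de l'accélération a(t) = -8. En intégrant l'accélération et en utilisant la condition initiale v(0) = 2, nous obtenons v(t) = 2 - 8·t. Nous avons la vitesse v(t) = 2 - 8·t. En substituant t = 2: v(2) = -14.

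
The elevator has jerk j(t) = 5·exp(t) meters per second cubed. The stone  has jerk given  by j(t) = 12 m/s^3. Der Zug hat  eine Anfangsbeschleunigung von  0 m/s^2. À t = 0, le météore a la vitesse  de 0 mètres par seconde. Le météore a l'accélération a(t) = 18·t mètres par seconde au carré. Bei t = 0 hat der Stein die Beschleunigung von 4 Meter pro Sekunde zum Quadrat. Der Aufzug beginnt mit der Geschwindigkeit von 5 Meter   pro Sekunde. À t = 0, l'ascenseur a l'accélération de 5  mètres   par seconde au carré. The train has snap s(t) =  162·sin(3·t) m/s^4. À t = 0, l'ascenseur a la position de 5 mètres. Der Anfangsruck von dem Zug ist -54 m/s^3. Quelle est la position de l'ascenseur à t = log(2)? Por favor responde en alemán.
Ausgehend von dem Ruck j(t) = 5·exp(t), nehmen wir 3 Stammfunktionen. Durch Integration von dem Ruck und Verwendung der Anfangsbedingung a(0) = 5, erhalten wir a(t) = 5·exp(t). Die Stammfunktion von der Beschleunigung, mit v(0) = 5, ergibt die Geschwindigkeit: v(t) = 5·exp(t). Mit ∫v(t)dt und Anwendung von x(0) = 5, finden wir x(t) = 5·exp(t). Aus der Gleichung für die Position x(t) = 5·exp(t), setzen wir t = log(2) ein und erhalten x = 10.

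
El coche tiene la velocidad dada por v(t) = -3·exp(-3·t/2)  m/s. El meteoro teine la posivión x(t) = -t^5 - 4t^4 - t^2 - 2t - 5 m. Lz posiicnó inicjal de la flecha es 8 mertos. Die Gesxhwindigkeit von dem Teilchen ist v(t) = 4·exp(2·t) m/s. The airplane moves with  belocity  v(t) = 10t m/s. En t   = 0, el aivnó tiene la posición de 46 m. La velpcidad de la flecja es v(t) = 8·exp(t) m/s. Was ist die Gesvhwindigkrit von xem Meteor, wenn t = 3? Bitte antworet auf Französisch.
Pour résoudre ceci, nous devons prendre 1 dérivée de notre équation de la position x(t) = -t^5 - 4·t^4 - t^2 - 2·t - 5. La dérivée de la position donne la vitesse: v(t) = -5·t^4 - 16·t^3 - 2·t - 2. En utilisant v(t) = -5·t^4 - 16·t^3 - 2·t - 2 et en substituant t = 3, nous trouvons v = -845.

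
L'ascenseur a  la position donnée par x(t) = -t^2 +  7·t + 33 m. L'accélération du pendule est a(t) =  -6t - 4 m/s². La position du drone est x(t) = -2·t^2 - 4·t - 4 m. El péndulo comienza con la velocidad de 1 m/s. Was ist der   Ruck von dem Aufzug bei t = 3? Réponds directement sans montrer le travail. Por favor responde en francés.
j(3) = 0.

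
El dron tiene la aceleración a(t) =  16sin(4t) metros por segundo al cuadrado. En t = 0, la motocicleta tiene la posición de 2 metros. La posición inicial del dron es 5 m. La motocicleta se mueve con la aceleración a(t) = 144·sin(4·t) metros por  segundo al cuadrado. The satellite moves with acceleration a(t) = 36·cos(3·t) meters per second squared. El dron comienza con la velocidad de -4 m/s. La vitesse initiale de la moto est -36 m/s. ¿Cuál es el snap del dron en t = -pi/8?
Debemos derivar nuestra ecuación de la aceleración a(t) = 16·sin(4·t) 2 veces. Tomando d/dt de a(t), encontramos j(t) = 64·cos(4·t). Derivando la sacudida, obtenemos el snap: s(t) = -256·sin(4·t). Usando s(t) = -256·sin(4·t) y sustituyendo t = -pi/8, encontramos s = 256.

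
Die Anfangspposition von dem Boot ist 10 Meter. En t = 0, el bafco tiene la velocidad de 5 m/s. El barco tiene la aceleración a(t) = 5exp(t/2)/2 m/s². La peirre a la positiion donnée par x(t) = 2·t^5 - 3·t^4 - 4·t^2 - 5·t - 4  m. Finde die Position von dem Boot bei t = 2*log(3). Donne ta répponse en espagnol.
Necesitamos integrar nuestra ecuación de la aceleración a(t) = 5·exp(t/2)/2 2 veces. La integral de la aceleración, con v(0) = 5, da la velocidad: v(t) = 5·exp(t/2). La integral de la velocidad es la posición. Usando x(0) = 10, obtenemos x(t) = 10·exp(t/2). De la ecuación de la posición x(t) = 10·exp(t/2), sustituimos t = 2*log(3) para obtener x = 30.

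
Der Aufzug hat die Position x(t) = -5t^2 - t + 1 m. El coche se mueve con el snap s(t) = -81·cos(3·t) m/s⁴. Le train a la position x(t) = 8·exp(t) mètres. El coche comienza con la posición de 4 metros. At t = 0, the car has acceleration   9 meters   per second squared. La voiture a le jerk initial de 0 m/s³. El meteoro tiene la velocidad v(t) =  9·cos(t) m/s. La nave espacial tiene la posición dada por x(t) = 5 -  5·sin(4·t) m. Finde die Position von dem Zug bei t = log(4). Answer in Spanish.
De la ecuación de la posición x(t) = 8·exp(t), sustituimos t = log(4) para obtener x = 32.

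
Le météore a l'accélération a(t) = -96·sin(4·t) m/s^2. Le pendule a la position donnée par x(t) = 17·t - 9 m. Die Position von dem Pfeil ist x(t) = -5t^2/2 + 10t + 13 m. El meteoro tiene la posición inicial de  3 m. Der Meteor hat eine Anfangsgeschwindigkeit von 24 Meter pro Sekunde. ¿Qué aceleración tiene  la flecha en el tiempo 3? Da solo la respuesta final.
a(3) = -5.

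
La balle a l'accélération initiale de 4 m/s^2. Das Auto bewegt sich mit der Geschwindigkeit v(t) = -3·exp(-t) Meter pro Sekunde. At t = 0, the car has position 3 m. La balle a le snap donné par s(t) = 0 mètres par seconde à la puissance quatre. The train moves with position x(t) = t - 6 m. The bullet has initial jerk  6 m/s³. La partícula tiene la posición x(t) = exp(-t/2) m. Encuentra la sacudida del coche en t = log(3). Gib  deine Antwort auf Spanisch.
Debemos derivar nuestra ecuación de la velocidad v(t) = -3·exp(-t) 2 veces. La derivada de la velocidad da la aceleración: a(t) = 3·exp(-t). Derivando la aceleración, obtenemos la sacudida: j(t) = -3·exp(-t). De la ecuación de la sacudida j(t) = -3·exp(-t), sustituimos t = log(3) para obtener j = -1.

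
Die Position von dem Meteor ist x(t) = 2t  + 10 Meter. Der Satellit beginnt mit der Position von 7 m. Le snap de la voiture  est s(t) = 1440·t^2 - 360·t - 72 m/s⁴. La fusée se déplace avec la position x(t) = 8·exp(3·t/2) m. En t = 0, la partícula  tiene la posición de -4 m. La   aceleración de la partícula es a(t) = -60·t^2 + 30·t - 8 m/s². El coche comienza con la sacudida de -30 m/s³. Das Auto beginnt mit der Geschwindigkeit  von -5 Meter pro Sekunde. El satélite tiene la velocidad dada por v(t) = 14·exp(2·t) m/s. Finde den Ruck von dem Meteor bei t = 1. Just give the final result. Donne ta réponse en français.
j(1) = 0.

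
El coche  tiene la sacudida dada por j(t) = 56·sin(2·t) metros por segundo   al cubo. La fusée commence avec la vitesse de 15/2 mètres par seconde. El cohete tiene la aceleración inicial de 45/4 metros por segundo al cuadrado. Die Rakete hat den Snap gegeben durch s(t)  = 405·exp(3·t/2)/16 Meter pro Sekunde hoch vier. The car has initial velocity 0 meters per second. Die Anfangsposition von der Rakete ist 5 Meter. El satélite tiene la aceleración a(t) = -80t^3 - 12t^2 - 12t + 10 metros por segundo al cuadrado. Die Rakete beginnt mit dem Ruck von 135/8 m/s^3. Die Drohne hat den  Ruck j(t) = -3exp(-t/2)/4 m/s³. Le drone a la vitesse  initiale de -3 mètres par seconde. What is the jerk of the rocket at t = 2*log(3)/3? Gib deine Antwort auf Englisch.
We must find the integral of our snap equation s(t) = 405·exp(3·t/2)/16 1 time. The integral of snap is jerk. Using j(0) = 135/8, we get j(t) = 135·exp(3·t/2)/8. Using j(t) = 135·exp(3·t/2)/8 and substituting t = 2*log(3)/3, we find j = 405/8.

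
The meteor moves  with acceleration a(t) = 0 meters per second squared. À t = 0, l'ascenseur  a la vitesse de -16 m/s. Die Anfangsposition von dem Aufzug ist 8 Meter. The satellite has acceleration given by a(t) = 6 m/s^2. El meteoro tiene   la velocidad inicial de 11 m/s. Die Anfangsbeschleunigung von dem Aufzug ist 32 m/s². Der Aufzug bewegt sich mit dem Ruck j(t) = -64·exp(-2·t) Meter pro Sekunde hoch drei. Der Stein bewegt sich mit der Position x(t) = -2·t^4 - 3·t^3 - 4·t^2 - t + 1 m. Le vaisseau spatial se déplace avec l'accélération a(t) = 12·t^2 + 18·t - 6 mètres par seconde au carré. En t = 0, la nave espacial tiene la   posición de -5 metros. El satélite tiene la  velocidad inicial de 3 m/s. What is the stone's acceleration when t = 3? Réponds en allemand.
Wir müssen unsere Gleichung für die Position x(t) = -2·t^4 - 3·t^3 - 4·t^2 - t + 1 2-mal ableiten. Mit d/dt von x(t) finden wir v(t) = -8·t^3 - 9·t^2 - 8·t - 1. Mit d/dt von v(t) finden wir a(t) = -24·t^2 - 18·t - 8. Aus der Gleichung für die Beschleunigung a(t) = -24·t^2 - 18·t - 8, setzen wir t = 3 ein und erhalten a = -278.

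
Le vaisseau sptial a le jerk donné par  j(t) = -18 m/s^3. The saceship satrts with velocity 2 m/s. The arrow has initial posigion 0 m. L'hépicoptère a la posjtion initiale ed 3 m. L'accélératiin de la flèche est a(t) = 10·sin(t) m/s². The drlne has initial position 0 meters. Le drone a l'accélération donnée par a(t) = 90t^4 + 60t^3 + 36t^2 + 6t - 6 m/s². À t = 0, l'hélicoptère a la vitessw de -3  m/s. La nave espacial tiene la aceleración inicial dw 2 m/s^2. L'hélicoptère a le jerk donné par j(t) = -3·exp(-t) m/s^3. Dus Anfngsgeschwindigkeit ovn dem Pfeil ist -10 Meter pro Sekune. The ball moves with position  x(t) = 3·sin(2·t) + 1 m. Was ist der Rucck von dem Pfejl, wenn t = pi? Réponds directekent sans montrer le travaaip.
j(pi) = -10.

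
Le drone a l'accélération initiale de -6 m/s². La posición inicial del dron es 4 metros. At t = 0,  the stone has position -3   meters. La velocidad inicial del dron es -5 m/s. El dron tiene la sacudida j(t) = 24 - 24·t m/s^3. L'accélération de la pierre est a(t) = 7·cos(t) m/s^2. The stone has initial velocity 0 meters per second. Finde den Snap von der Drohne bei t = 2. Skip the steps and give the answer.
Bei t = 2, s = -24.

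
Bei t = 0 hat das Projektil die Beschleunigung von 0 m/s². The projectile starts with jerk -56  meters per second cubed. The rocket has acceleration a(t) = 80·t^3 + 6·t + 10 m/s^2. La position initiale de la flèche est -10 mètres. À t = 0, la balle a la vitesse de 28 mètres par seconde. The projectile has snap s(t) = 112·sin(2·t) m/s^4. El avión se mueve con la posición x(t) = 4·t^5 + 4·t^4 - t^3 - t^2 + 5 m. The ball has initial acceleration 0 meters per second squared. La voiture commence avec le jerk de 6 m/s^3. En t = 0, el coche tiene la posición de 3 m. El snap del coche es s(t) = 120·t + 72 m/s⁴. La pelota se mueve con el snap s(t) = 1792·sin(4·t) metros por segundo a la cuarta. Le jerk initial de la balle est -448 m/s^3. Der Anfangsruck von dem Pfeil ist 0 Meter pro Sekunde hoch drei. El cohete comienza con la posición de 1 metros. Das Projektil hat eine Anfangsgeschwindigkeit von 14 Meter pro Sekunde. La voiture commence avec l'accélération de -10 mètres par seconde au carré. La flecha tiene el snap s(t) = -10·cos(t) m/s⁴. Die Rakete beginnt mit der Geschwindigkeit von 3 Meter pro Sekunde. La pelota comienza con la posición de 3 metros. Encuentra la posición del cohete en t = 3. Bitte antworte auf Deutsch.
Wir müssen das Integral unserer Gleichung für die Beschleunigung a(t) = 80·t^3 + 6·t + 10 2-mal finden. Durch Integration von der Beschleunigung und Verwendung der Anfangsbedingung v(0) = 3, erhalten wir v(t) = 20·t^4 + 3·t^2 + 10·t + 3. Durch Integration von der Geschwindigkeit und Verwendung der Anfangsbedingung x(0) = 1, erhalten wir x(t) = 4·t^5 + t^3 + 5·t^2 + 3·t + 1. Wir haben die Position x(t) = 4·t^5 + t^3 + 5·t^2 + 3·t + 1. Durch Einsetzen von t = 3: x(3) = 1054.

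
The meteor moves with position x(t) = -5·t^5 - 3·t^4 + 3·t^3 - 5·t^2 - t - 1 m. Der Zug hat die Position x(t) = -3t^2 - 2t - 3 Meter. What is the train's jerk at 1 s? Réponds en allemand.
Um dies zu lösen, müssen wir 3 Ableitungen unserer Gleichung für die Position x(t) = -3·t^2 - 2·t - 3 nehmen. Durch Ableiten von der Position erhalten wir die Geschwindigkeit: v(t) = -6·t - 2. Durch Ableiten von der Geschwindigkeit erhalten wir die Beschleunigung: a(t) = -6. Durch Ableiten von der Beschleunigung erhalten wir den Ruck: j(t) = 0. Mit j(t) = 0 und Einsetzen von t = 1, finden wir j = 0.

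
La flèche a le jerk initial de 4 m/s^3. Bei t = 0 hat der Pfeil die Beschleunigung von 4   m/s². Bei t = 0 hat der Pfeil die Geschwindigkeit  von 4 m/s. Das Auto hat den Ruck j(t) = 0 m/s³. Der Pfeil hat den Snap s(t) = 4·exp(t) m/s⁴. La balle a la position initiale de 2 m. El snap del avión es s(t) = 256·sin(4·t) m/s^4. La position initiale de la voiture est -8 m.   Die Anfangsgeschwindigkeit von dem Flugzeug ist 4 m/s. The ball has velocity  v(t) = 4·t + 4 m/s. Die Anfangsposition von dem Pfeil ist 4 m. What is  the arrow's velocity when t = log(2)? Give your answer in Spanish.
Partiendo del snap s(t) = 4·exp(t), tomamos 3 antiderivadas. La integral del snap, con j(0) = 4, da la sacudida: j(t) = 4·exp(t). La antiderivada de la sacudida es la aceleración. Usando a(0) = 4, obtenemos a(t) = 4·exp(t). Integrando la aceleración y usando la condición inicial v(0) = 4, obtenemos v(t) = 4·exp(t). Usando v(t) = 4·exp(t) y sustituyendo t = log(2), encontramos v = 8.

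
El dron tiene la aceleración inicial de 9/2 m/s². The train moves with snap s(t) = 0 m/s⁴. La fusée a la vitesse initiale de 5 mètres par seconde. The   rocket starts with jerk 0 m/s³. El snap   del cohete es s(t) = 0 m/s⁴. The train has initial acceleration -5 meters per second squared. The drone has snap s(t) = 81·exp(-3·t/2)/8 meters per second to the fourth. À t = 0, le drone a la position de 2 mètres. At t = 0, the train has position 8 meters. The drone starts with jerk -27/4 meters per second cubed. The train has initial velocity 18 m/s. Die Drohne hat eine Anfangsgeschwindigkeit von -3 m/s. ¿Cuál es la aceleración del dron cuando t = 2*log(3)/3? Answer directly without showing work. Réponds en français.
L'accélération à t = 2*log(3)/3 est a = 3/2.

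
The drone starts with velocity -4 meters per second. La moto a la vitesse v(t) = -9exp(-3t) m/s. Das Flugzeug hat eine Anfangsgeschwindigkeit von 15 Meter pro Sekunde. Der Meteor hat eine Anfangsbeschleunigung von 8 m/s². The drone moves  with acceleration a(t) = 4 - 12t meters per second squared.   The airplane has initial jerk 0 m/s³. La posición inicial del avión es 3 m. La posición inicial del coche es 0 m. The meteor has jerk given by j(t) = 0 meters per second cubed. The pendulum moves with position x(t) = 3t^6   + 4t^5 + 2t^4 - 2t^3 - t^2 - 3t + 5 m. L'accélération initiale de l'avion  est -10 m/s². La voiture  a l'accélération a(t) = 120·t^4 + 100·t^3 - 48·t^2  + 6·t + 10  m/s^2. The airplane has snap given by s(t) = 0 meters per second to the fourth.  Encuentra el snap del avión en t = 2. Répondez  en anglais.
From the given snap equation s(t) = 0, we substitute t = 2 to get s = 0.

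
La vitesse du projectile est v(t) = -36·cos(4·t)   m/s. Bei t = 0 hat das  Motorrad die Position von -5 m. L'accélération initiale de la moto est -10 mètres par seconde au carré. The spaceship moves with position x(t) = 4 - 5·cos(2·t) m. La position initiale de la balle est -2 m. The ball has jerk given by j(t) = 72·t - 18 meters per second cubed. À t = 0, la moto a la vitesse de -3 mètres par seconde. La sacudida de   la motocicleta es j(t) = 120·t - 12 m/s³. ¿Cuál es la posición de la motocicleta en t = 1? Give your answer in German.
Um dies zu lösen, müssen wir 3 Stammfunktionen unserer Gleichung für den Ruck j(t) = 120·t - 12 finden. Mit ∫j(t)dt und Anwendung von a(0) = -10, finden wir a(t) = 60·t^2 - 12·t - 10. Durch Integration von der Beschleunigung und Verwendung der Anfangsbedingung v(0) = -3, erhalten wir v(t) = 20·t^3 - 6·t^2 - 10·t - 3. Durch Integration von der Geschwindigkeit und Verwendung der Anfangsbedingung x(0) = -5, erhalten wir x(t) = 5·t^4 - 2·t^3 - 5·t^2 - 3·t - 5. Wir haben die Position x(t) = 5·t^4 - 2·t^3 - 5·t^2 - 3·t - 5. Durch Einsetzen von t = 1: x(1) = -10.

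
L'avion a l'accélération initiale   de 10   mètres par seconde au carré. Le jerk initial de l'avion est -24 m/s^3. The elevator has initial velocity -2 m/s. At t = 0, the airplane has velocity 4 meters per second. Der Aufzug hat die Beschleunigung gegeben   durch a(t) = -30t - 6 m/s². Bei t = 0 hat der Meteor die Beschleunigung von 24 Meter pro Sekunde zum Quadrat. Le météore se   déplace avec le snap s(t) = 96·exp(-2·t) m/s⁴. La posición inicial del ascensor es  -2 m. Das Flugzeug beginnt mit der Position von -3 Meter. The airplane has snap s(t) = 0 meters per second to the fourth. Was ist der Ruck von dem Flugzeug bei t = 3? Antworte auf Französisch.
Nous devons trouver la primitive de notre équation du snap s(t) = 0 1 fois. La primitive du snap est le jerk. En utilisant j(0) = -24, nous obtenons j(t) = -24. De l'équation du jerk j(t) = -24, nous substituons t = 3 pour obtenir j = -24.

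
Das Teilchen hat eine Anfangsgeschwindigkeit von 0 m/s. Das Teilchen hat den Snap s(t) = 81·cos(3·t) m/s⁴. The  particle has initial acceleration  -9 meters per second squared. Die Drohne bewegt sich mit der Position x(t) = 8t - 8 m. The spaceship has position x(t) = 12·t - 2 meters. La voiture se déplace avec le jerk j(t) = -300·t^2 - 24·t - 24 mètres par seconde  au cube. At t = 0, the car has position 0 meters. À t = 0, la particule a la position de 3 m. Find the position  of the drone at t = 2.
From the given position equation x(t) = 8·t - 8, we substitute t = 2 to get x = 8.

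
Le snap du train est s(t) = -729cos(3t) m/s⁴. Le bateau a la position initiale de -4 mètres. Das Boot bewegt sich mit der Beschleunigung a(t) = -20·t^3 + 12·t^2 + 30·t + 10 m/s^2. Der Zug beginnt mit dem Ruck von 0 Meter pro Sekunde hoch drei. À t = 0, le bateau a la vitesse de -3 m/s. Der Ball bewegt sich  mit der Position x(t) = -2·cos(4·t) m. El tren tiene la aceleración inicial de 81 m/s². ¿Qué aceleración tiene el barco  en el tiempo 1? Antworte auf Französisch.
De l'équation de l'accélération a(t) = -20·t^3 + 12·t^2 + 30·t + 10, nous substituons t = 1 pour obtenir a = 32.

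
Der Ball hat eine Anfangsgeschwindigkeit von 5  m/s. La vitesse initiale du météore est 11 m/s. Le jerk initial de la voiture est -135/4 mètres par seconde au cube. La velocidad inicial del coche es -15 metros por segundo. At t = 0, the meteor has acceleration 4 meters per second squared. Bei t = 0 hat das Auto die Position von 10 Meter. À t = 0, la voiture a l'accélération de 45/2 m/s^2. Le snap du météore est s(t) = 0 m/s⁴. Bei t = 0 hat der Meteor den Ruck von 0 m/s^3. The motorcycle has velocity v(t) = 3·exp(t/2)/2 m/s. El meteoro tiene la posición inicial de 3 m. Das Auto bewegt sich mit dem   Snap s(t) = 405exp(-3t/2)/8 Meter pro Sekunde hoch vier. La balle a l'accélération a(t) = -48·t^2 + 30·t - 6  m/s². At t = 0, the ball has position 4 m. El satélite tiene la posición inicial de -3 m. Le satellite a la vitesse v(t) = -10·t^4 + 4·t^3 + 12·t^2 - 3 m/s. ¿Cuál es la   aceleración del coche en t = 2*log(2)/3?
Necesitamos integrar nuestra ecuación del snap s(t) = 405·exp(-3·t/2)/8 2 veces. Tomando ∫s(t)dt y aplicando j(0) = -135/4, encontramos j(t) = -135·exp(-3·t/2)/4. Integrando la sacudida y usando la condición inicial a(0) = 45/2, obtenemos a(t) = 45·exp(-3·t/2)/2. Tenemos la aceleración a(t) = 45·exp(-3·t/2)/2. Sustituyendo t = 2*log(2)/3: a(2*log(2)/3) = 45/4.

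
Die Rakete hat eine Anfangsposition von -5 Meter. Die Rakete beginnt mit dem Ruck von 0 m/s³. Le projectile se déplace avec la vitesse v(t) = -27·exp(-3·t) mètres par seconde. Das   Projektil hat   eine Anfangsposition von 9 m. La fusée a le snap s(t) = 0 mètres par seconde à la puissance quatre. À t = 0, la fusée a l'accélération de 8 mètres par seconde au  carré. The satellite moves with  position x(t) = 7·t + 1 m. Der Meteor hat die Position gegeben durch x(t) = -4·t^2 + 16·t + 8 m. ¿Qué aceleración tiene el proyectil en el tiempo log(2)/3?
Debemos derivar nuestra ecuación de la velocidad v(t) = -27·exp(-3·t) 1 vez. Tomando d/dt de v(t), encontramos a(t) = 81·exp(-3·t). De la ecuación de la aceleración a(t) = 81·exp(-3·t), sustituimos t = log(2)/3 para obtener a = 81/2.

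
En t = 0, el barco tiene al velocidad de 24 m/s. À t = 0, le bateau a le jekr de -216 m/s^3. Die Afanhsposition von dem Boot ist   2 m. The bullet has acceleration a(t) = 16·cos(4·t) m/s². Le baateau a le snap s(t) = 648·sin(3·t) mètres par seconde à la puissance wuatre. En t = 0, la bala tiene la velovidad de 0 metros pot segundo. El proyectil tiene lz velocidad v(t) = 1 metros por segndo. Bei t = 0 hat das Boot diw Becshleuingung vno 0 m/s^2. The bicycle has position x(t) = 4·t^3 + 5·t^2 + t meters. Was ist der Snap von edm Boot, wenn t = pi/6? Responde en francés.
En utilisant s(t) = 648·sin(3·t) et en substituant t = pi/6, nous trouvons s = 648.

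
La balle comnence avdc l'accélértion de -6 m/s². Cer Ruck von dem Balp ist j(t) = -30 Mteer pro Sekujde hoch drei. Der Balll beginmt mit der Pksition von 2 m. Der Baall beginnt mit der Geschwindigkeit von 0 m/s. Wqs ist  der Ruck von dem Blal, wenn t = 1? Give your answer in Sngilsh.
We have jerk j(t) = -30. Substituting t = 1: j(1) = -30.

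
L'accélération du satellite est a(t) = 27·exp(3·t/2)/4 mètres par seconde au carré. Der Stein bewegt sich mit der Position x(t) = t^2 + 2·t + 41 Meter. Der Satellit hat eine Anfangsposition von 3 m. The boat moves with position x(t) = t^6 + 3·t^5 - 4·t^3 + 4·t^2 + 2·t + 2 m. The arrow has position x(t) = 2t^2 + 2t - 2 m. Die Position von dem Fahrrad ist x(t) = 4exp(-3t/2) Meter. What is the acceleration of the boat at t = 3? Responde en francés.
Pour résoudre ceci, nous devons prendre 2 dérivées de notre équation de la position x(t) = t^6 + 3·t^5 - 4·t^3 + 4·t^2 + 2·t + 2. La dérivée de la position donne la vitesse: v(t) = 6·t^5 + 15·t^4 - 12·t^2 + 8·t + 2. La dérivée de la vitesse donne l'accélération: a(t) = 30·t^4 + 60·t^3 - 24·t + 8. Nous avons l'accélération a(t) = 30·t^4 + 60·t^3 - 24·t + 8. En substituant t = 3: a(3) = 3986.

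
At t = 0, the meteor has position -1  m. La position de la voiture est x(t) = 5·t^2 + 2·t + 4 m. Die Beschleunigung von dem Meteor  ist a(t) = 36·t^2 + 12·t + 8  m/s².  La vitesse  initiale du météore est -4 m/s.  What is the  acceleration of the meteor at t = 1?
From the given acceleration equation a(t) = 36·t^2 + 12·t + 8, we substitute t = 1 to get a = 56.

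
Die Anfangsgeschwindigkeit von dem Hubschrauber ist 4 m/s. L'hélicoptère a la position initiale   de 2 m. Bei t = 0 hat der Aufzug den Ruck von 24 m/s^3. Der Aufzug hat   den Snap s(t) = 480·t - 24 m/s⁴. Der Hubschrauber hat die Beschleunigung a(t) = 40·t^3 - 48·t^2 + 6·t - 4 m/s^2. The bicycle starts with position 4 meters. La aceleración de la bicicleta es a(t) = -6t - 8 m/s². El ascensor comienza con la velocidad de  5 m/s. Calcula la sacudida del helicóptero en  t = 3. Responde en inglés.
Starting from acceleration a(t) = 40·t^3 - 48·t^2 + 6·t - 4, we take 1 derivative. The derivative of acceleration gives jerk: j(t) = 120·t^2 - 96·t + 6. We have jerk j(t) = 120·t^2 - 96·t + 6. Substituting t = 3: j(3) = 798.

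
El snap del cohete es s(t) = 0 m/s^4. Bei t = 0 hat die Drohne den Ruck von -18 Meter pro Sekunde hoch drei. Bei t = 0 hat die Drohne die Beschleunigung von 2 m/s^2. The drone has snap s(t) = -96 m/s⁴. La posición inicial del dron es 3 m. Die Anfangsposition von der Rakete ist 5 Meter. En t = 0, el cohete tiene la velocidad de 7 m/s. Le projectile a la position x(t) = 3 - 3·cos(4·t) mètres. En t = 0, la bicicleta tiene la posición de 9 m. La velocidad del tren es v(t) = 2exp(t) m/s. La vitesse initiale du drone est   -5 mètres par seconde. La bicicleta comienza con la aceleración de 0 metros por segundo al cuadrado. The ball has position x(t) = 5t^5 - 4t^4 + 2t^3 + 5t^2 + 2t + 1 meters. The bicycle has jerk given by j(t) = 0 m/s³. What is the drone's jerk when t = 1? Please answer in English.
To find the answer, we compute 1 antiderivative of s(t) = -96. The antiderivative of snap is jerk. Using j(0) = -18, we get j(t) = -96·t - 18. We have jerk j(t) = -96·t - 18. Substituting t = 1: j(1) = -114.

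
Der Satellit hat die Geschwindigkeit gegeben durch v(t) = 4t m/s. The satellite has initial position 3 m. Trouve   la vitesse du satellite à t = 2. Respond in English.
Using v(t) = 4·t and substituting t = 2, we find v = 8.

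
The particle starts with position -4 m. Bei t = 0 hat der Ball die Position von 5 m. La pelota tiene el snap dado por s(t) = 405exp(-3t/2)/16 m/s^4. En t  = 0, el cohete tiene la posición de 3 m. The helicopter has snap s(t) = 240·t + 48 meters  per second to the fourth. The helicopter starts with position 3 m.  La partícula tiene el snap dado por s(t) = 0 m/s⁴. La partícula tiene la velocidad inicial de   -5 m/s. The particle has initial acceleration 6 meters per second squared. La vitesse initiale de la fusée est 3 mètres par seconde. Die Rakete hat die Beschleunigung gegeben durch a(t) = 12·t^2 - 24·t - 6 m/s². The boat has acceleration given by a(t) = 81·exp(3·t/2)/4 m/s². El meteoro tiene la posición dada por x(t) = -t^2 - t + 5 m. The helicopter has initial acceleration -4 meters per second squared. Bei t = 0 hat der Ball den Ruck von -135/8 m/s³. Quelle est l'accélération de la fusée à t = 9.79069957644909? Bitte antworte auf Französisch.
Nous avons l'accélération a(t) = 12·t^2 - 24·t - 6. En substituant t = 9.79069957644909: a(9.79069957644909) = 909.316788520586.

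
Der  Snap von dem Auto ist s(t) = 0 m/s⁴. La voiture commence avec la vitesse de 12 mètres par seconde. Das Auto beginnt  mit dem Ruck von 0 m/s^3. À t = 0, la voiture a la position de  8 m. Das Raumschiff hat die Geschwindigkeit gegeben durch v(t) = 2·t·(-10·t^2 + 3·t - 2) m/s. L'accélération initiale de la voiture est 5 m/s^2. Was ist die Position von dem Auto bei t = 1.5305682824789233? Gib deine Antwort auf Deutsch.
Wir müssen unsere Gleichung für den Snap s(t) = 0 4-mal integrieren. Das Integral von dem Snap ist der Ruck. Mit j(0) = 0 erhalten wir j(t) = 0. Mit ∫j(t)dt und Anwendung von a(0) = 5, finden wir a(t) = 5. Die Stammfunktion von der Beschleunigung, mit v(0) = 12, ergibt die Geschwindigkeit: v(t) = 5·t + 12. Die Stammfunktion von der Geschwindigkeit ist die Position. Mit x(0) = 8 erhalten wir x(t) = 5·t^2/2 + 12·t + 8. Mit x(t) = 5·t^2/2 + 12·t + 8 und Einsetzen von t = 1.5305682824789233, finden wir x = 32.2234175580733.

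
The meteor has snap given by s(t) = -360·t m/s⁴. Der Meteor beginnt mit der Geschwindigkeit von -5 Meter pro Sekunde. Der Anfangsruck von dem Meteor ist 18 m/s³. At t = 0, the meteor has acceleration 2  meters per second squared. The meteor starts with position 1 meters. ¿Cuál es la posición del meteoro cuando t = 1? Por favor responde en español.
Debemos encontrar la integral de nuestra ecuación del snap s(t) = -360·t 4 veces. Tomando ∫s(t)dt y aplicando j(0) = 18, encontramos j(t) = 18 - 180·t^2. Tomando ∫j(t)dt y aplicando a(0) = 2, encontramos a(t) = -60·t^3 + 18·t + 2. Tomando ∫a(t)dt y aplicando v(0) = -5, encontramos v(t) = -15·t^4 + 9·t^2 + 2·t - 5. Integrando la velocidad y usando la condición inicial x(0) = 1, obtenemos x(t) = -3·t^5 + 3·t^3 + t^2 - 5·t + 1. Usando x(t) = -3·t^5 + 3·t^3 + t^2 - 5·t + 1 y sustituyendo t = 1, encontramos x = -3.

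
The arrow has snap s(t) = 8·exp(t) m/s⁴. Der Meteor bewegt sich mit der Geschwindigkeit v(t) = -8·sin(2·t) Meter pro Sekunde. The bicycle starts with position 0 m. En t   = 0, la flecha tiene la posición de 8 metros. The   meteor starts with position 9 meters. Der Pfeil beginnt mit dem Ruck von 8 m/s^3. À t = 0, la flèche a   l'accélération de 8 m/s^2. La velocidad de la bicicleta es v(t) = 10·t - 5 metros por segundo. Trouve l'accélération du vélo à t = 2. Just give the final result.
a(2) = 10.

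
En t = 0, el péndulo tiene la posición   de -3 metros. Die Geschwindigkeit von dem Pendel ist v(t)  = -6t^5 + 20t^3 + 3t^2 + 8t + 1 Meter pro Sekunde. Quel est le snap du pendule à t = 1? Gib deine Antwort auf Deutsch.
Um dies zu lösen, müssen wir 3 Ableitungen unserer Gleichung für die Geschwindigkeit v(t) = -6·t^5 + 20·t^3 + 3·t^2 + 8·t + 1 nehmen. Die Ableitung von der Geschwindigkeit ergibt die Beschleunigung: a(t) = -30·t^4 + 60·t^2 + 6·t + 8. Durch Ableiten von der Beschleunigung erhalten wir den Ruck: j(t) = -120·t^3 + 120·t + 6. Durch Ableiten von dem Ruck erhalten wir den Snap: s(t) = 120 - 360·t^2. Wir haben den Snap s(t) = 120 - 360·t^2. Durch Einsetzen von t = 1: s(1) = -240.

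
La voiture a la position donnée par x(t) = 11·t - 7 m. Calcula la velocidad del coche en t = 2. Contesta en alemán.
Ausgehend von der Position x(t) = 11·t - 7, nehmen wir 1 Ableitung. Durch Ableiten von der Position erhalten wir die Geschwindigkeit: v(t) = 11. Wir haben die Geschwindigkeit v(t) = 11. Durch Einsetzen von t = 2: v(2) = 11.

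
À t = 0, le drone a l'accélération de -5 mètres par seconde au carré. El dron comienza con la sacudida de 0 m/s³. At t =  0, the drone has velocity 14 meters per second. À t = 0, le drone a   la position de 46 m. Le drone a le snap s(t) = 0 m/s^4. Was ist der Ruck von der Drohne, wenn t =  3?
Ausgehend von dem Snap s(t) = 0, nehmen wir 1 Integral. Die Stammfunktion von dem Snap, mit j(0) = 0, ergibt den Ruck: j(t) = 0. Mit j(t) = 0 und Einsetzen von t = 3, finden wir j = 0.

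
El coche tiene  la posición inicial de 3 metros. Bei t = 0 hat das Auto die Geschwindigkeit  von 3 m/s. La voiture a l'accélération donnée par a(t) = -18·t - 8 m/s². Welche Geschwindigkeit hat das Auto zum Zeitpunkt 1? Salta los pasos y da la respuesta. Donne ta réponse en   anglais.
The velocity at t = 1 is v = -14.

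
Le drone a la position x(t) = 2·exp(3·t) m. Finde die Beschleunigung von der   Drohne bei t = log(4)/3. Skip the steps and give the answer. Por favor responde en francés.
À t = log(4)/3, a = 72.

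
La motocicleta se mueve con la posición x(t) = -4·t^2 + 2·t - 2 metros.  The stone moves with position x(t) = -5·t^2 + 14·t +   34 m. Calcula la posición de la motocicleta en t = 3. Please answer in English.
From the given position equation x(t) = -4·t^2 + 2·t - 2, we substitute t = 3 to get x = -32.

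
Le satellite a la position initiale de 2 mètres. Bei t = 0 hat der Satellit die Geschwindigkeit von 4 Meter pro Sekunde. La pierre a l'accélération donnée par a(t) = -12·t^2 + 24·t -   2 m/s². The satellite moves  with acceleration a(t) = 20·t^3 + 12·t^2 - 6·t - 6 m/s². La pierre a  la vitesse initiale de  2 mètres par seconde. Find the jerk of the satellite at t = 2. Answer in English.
We must differentiate our acceleration equation a(t) = 20·t^3 + 12·t^2 - 6·t - 6 1 time. Taking d/dt of a(t), we find j(t) = 60·t^2 + 24·t - 6. From the given jerk equation j(t) = 60·t^2 + 24·t - 6, we substitute t = 2 to get j = 282.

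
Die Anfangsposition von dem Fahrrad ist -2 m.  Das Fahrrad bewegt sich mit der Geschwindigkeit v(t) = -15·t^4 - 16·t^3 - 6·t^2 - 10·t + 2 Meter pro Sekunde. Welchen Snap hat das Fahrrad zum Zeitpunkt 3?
Um dies zu lösen, müssen wir 3 Ableitungen unserer Gleichung für die Geschwindigkeit v(t) = -15·t^4 - 16·t^3 - 6·t^2 - 10·t + 2 nehmen. Durch Ableiten von der Geschwindigkeit erhalten wir die Beschleunigung: a(t) = -60·t^3 - 48·t^2 - 12·t - 10. Die Ableitung von der Beschleunigung ergibt den Ruck: j(t) = -180·t^2 - 96·t - 12. Mit d/dt von j(t) finden wir s(t) = -360·t - 96. Aus der Gleichung für den Snap s(t) = -360·t - 96, setzen wir t = 3 ein und erhalten s = -1176.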